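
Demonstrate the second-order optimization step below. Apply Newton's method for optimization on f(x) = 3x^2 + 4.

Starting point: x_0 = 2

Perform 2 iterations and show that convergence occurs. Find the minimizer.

f(x) = 3x^2 + 4, f'(x) = 6x + (0), f''(x) = 6
Step 1: f'(2) = 12, x_1 = 2 - 12/6 = 0
Step 2: f'(0) = 0, x_2 = 0 (converged)
Newton's method converges in 1 step for quadratics.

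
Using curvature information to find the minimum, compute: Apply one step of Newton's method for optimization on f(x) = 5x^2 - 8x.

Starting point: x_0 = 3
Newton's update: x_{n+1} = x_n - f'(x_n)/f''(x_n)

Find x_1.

f(x) = 5x^2 - 8x
f'(x) = 10x + (-8), f''(x) = 10
Newton step: x_1 = x_0 - f'(x_0)/f''(x_0)
f'(3) = 22
x_1 = 3 - 22/10 = 4/5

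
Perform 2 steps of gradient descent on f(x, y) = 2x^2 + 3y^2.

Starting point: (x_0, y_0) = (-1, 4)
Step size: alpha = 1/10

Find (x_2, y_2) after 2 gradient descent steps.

f(x,y) = 2x^2 + 3y^2
grad_x = 4x + 0y, grad_y = 6y + 0x
Step 1: grad = (-4, 24), (-3/5, 8/5)
Step 2: grad = (-12/5, 48/5), (-9/25, 16/25)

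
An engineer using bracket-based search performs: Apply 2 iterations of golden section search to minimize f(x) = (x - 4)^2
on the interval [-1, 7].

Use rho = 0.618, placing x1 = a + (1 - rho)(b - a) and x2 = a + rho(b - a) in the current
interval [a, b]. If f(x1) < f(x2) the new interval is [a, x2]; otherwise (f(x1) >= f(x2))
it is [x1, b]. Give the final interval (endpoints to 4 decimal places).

Golden section search for min of f(x) = (x - 4)^2 on [-1, 7].
Each step: x1 = a + (1 - rho)(b - a), x2 = a + rho(b - a); if f(x1) < f(x2) keep [a, x2], otherwise keep [x1, b].
Step 1: [-1.0000, 7.0000], x1=2.0560 (f=3.7791), x2=3.9440 (f=0.0031); f(x1) > f(x2) => keep [2.0560, 7.0000]
Step 2: [2.0560, 7.0000], x1=3.9446 (f=0.0031), x2=5.1114 (f=1.2352); f(x1) < f(x2) => keep [2.0560, 5.1114]
Final interval: [2.0560, 5.1114]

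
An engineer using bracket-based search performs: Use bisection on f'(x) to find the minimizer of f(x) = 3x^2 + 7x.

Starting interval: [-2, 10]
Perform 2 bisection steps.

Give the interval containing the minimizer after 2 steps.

Finding critical point of f(x) = 3x^2 + 7x using bisection on f'(x) = 6x + 7.
f'(x) = 0 when x = -7/6.
Starting interval: [-2, 10]
Step 1: mid = 4, f'(mid) = 31, new interval = [-2, 4]
Step 2: mid = 1, f'(mid) = 13, new interval = [-2, 1]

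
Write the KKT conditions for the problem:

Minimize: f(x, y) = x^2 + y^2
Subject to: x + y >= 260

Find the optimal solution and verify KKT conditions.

KKT conditions for min x^2 + y^2 s.t. x + y >= 260:
Stationarity: 2x = mu, 2y = mu
So x = y = mu/2.
Complementary slackness: mu*(x + y - 260) = 0
Primal feasibility: x + y >= 260; dual feasibility: mu >= 0
If mu = 0 then x = y = 0, but 0 + 0 < 260 is infeasible, so the constraint is active.
Constraint active: x + y = 2*(mu/2) = 260 => mu = 260
x = y = 130, f = 33800
Verify: stationarity 2*130 = 260 = mu; primal 130 + 130 = 260 >= 260; dual mu = 260 >= 0; complementary slackness 260*(260 - 260) = 0. All KKT conditions hold.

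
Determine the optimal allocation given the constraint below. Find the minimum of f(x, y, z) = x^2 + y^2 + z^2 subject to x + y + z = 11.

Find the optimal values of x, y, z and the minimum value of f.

Using Lagrange multipliers on f = x^2 + y^2 + z^2 with constraint x + y + z = 11:
Conditions: 2*1*x = lambda, 2*1*y = lambda, 2*1*z = lambda
So x = lambda/2, y = lambda/2, z = lambda/2
Substituting into constraint: lambda * (3/2) = 11
lambda = 22/3
x = 11/3, y = 11/3, z = 11/3
Minimum value = 121/3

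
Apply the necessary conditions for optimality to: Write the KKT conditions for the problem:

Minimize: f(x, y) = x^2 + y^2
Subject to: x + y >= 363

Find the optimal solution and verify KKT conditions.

KKT conditions for min x^2 + y^2 s.t. x + y >= 363:
Stationarity: 2x = mu, 2y = mu
So x = y = mu/2.
Complementary slackness: mu*(x + y - 363) = 0
Primal feasibility: x + y >= 363; dual feasibility: mu >= 0
If mu = 0 then x = y = 0, but 0 + 0 < 363 is infeasible, so the constraint is active.
Constraint active: x + y = 2*(mu/2) = 363 => mu = 363
x = y = 363/2, f = 131769/2
Verify: stationarity 2*(363/2) = 363 = mu; primal 363/2 + 363/2 = 363 >= 363; dual mu = 363 >= 0; complementary slackness 363*(363 - 363) = 0. All KKT conditions hold.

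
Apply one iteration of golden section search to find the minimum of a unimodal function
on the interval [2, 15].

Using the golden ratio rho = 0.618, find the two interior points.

Golden section search on [2, 15].
Golden ratio rho = 0.618 (approx).
Interior points:
  x_1 = 2 + (1-0.618)*13 = 6.9660
  x_2 = 2 + 0.618*13 = 10.0340
Compare f(x_1) and f(x_2) to determine which subinterval to keep.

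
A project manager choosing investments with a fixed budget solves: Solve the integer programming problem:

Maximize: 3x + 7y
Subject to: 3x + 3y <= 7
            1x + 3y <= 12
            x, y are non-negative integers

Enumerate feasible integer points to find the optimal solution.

Constraint 1: 3x + 3y <= 7
Constraint 2: 1x + 3y <= 12
Feasible x range (need y >= 0): 0 <= x <= min(7/3, 12/1) => x in {0, ..., 2}.
Enumerate feasible integer points row by row (the coefficient of y is 7 > 0, so for each x the largest feasible y gives the best value):
  x = 0: y <= min((7 - 3*0)/3, (12 - 1*0)/3) => y in {0, ..., 2}; best 3*0 + 7*2 = 14
  x = 1: y <= min((7 - 3*1)/3, (12 - 1*1)/3) => y in {0, ..., 1}; best 3*1 + 7*1 = 10
  x = 2: y <= min((7 - 3*2)/3, (12 - 1*2)/3) => y in {0}; best 3*2 + 7*0 = 6
The maximum 3x + 7y = 14 is achieved at x = 0, y = 2.
Check: 3*0 + 3*2 = 6 <= 7 and 1*0 + 3*2 = 6 <= 12.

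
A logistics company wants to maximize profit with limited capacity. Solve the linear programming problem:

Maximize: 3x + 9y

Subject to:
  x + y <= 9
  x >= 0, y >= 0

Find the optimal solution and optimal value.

The feasible region has vertices at [(0, 0), (9, 0), (0, 9)].
Checking objective 3x + 9y at each vertex:
  (0, 0): 3*0 + 9*0 = 0
  (9, 0): 3*9 + 9*0 = 27
  (0, 9): 3*0 + 9*9 = 81
Maximum is 81 at (0, 9).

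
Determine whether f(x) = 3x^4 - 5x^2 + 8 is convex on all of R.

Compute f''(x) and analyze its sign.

f(x) = 3x^4 - 5x^2 + 8
f'(x) = 12x^3 + -10x
f''(x) = 36x^2 + -10
f''(0) = -10 < 0, so not convex near x = 0
Therefore, f is not globally convex on R.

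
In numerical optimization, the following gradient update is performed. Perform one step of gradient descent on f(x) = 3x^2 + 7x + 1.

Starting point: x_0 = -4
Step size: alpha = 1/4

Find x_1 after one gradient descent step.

f(x) = 3x^2 + 7x + 1
f'(x) = 6x + 7
f'(-4) = 6*-4 + (7) = -17
x_1 = x_0 - alpha * f'(x_0) = -4 - 1/4 * -17 = 1/4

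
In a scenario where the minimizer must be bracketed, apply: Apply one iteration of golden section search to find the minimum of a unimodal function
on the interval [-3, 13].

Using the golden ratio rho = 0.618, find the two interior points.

Golden section search on [-3, 13].
Golden ratio rho = 0.618 (approx).
Interior points:
  x_1 = -3 + (1-0.618)*16 = 3.1120
  x_2 = -3 + 0.618*16 = 6.8880
Compare f(x_1) and f(x_2) to determine which subinterval to keep.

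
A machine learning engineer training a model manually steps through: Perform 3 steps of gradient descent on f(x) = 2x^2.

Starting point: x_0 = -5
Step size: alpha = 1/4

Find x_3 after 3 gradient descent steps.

f(x) = 2x^2, f'(x) = 4x + (0)
Step 1: f'(-5) = -20, x_1 = -5 - 1/4 * -20 = 0
Step 2: f'(0) = 0, x_2 = 0 - 1/4 * 0 = 0
Step 3: f'(0) = 0, x_3 = 0 - 1/4 * 0 = 0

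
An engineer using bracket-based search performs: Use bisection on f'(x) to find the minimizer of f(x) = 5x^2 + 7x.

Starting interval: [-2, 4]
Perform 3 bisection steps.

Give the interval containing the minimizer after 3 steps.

Finding critical point of f(x) = 5x^2 + 7x using bisection on f'(x) = 10x + 7.
f'(x) = 0 when x = -7/10.
Starting interval: [-2, 4]
Step 1: mid = 1, f'(mid) = 17, new interval = [-2, 1]
Step 2: mid = -1/2, f'(mid) = 2, new interval = [-2, -1/2]
Step 3: mid = -5/4, f'(mid) = -11/2, new interval = [-5/4, -1/2]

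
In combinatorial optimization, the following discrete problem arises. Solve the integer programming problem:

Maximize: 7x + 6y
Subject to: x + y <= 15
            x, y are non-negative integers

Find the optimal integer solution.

Objective: 7x + 6y, constraint: x + y <= 15
Coefficient of x is 7 >= coefficient of y is 6, so allocate the entire budget to x.
Optimal: x = 15, y = 0, value = 105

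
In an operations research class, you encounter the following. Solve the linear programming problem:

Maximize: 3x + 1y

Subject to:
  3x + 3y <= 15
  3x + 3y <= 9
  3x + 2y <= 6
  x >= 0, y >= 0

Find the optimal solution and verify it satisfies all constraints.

Feasible vertices: (0, 0), (0, 3), (2, 0)
Objective 3x + 1y at each vertex:
  (0, 0): 0
  (0, 3): 3
  (2, 0): 6
Maximum is 6 at (2, 0).
Verify constraints at (x, y) = (2, 0):
  3*2 + 3*0 = 6 <= 15
  3*2 + 3*0 = 6 <= 9
  3*2 + 2*0 = 6 <= 6 (active)
  x = 2 >= 0, y = 0 >= 0. All constraints satisfied.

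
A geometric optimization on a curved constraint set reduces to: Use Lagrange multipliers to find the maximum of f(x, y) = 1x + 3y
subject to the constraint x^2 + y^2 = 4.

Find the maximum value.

Set up Lagrange conditions: grad f = lambda * grad g
  1 = 2*lambda*x
  3 = 2*lambda*y
From these: x/y = 1/3, so x = 1t, y = 3t for some t.
Substitute into constraint: (1t)^2 + (3t)^2 = 4
  t^2 * 10 = 4
  t = sqrt(4/10)
Maximum = 1*x + 3*y = (1^2 + 3^2)*t = 10 * sqrt(4/10) = sqrt(40)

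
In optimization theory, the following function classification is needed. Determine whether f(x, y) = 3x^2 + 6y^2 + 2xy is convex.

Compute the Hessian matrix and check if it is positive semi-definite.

f(x,y) = 3x^2 + 6y^2 + 2xy
Hessian H = [[6, 2], [2, 12]]
trace(H) = 18, det(H) = 68
Eigenvalues: (18 +/- sqrt(52)) / 2 = 12.61, 5.394
Since both eigenvalues > 0, f is convex.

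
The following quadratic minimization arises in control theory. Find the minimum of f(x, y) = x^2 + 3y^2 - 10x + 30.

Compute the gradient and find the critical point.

f(x,y) = x^2 + 3y^2 - 10x + 30
df/dx = 2x + (-10) = 0  =>  x = 5
df/dy = 6y + (0) = 0  =>  y = 0
f(5, 0) = 1*(5)^2 + 3*(0)^2 + -10*(5) + 30 = 5
Hessian is diagonal with entries 2, 6 > 0, so this is a minimum.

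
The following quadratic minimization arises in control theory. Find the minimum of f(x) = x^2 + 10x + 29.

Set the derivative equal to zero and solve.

f(x) = x^2 + 10x + 29
f'(x) = 2x + (10) = 0
x = -10/2 = -5
f(-5) = 4
Since f''(x) = 2 > 0, this is a minimum.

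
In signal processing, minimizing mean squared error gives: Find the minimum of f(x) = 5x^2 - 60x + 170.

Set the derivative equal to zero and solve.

f(x) = 5x^2 - 60x + 170
f'(x) = 10x + (-60) = 0
x = 60/10 = 6
f(6) = -10
Since f''(x) = 10 > 0, this is a minimum.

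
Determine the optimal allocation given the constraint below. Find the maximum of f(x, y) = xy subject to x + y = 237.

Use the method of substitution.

Substitute y = 237 - x into f(x,y) = xy:
g(x) = x(237 - x) = 237x - x^2
g'(x) = 237 - 2x = 0  =>  x = 237/2
y = 237 - 237/2 = 237/2
Maximum value = (237/2) * (237/2) = 56169/4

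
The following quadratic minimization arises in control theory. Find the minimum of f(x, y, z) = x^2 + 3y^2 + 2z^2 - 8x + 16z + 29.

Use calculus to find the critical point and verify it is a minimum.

f(x,y,z) = x^2 + 3y^2 + 2z^2 - 8x + 16z + 29
df/dx = 2x + (-8) = 0 => x = 4
df/dy = 6y + (0) = 0 => y = 0
df/dz = 4z + (16) = 0 => z = -4
f(4,0,-4) = 1*(4)^2 + 3*(0)^2 + 2*(-4)^2 + -8*(4) + 16*(-4) + 29 = -19
Hessian is diagonal with entries 2, 6, 4 > 0, confirmed minimum.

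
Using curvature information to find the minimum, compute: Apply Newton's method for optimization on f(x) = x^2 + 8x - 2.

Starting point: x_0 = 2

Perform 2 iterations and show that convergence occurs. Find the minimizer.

f(x) = x^2 + 8x - 2, f'(x) = 2x + (8), f''(x) = 2
Step 1: f'(2) = 12, x_1 = 2 - 12/2 = -4
Step 2: f'(-4) = 0, x_2 = -4 (converged)
Newton's method converges in 1 step for quadratics.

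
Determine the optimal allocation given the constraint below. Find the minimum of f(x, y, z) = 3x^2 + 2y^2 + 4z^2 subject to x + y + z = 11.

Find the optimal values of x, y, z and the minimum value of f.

Using Lagrange multipliers on f = 3x^2 + 2y^2 + 4z^2 with constraint x + y + z = 11:
Conditions: 2*3*x = lambda, 2*2*y = lambda, 2*4*z = lambda
So x = lambda/6, y = lambda/4, z = lambda/8
Substituting into constraint: lambda * (13/24) = 11
lambda = 264/13
x = 44/13, y = 66/13, z = 33/13
Minimum value = 1452/13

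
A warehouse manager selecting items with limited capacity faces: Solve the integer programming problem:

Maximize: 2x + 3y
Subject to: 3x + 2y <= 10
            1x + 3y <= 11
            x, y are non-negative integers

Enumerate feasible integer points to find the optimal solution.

Constraint 1: 3x + 2y <= 10
Constraint 2: 1x + 3y <= 11
Feasible x range (need y >= 0): 0 <= x <= min(10/3, 11/1) => x in {0, ..., 3}.
Enumerate feasible integer points row by row (the coefficient of y is 3 > 0, so for each x the largest feasible y gives the best value):
  x = 0: y <= min((10 - 3*0)/2, (11 - 1*0)/3) => y in {0, ..., 3}; best 2*0 + 3*3 = 9
  x = 1: y <= min((10 - 3*1)/2, (11 - 1*1)/3) => y in {0, ..., 3}; best 2*1 + 3*3 = 11
  x = 2: y <= min((10 - 3*2)/2, (11 - 1*2)/3) => y in {0, ..., 2}; best 2*2 + 3*2 = 10
  x = 3: y <= min((10 - 3*3)/2, (11 - 1*3)/3) => y in {0}; best 2*3 + 3*0 = 6
The maximum 2x + 3y = 11 is achieved at x = 1, y = 3.
Check: 3*1 + 2*3 = 9 <= 10 and 1*1 + 3*3 = 10 <= 11.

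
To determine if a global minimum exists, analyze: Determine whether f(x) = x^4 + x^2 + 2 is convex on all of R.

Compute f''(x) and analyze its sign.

f(x) = x^4 + x^2 + 2
f'(x) = 4x^3 + 2x
f''(x) = 12x^2 + 2
f''(x) = 12x^2 + 2 >= 2 > 0 for all x
Therefore, f is convex on R.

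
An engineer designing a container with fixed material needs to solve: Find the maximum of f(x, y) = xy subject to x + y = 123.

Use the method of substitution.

Substitute y = 123 - x into f(x,y) = xy:
g(x) = x(123 - x) = 123x - x^2
g'(x) = 123 - 2x = 0  =>  x = 123/2
y = 123 - 123/2 = 123/2
Maximum value = (123/2) * (123/2) = 15129/4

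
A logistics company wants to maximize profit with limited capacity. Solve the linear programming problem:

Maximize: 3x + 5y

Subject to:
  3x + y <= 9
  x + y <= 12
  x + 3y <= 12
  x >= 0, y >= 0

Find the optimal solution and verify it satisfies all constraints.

Feasible vertices: (0, 0), (0, 4), (15/8, 27/8), (3, 0)
Objective 3x + 5y at each vertex:
  (0, 0): 0
  (0, 4): 20
  (15/8, 27/8): 45/2
  (3, 0): 9
Maximum is 45/2 at (15/8, 27/8).
Verify constraints at (x, y) = (15/8, 27/8):
  3*(15/8) + 1*(27/8) = 9 <= 9 (active)
  1*(15/8) + 1*(27/8) = 21/4 <= 12
  1*(15/8) + 3*(27/8) = 12 <= 12 (active)
  x = 15/8 >= 0, y = 27/8 >= 0. All constraints satisfied.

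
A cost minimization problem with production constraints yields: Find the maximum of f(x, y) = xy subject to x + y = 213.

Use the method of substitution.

Substitute y = 213 - x into f(x,y) = xy:
g(x) = x(213 - x) = 213x - x^2
g'(x) = 213 - 2x = 0  =>  x = 213/2
y = 213 - 213/2 = 213/2
Maximum value = (213/2) * (213/2) = 45369/4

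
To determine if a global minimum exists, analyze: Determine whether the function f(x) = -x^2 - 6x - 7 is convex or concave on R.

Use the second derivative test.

f(x) = -x^2 - 6x - 7
f'(x) = -2x - 6
f''(x) = -2
Since f''(x) = -2 < 0 for all x, f is concave on R.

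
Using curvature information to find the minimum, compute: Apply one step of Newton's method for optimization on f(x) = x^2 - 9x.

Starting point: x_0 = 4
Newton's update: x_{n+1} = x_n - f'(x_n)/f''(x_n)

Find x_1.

f(x) = x^2 - 9x
f'(x) = 2x + (-9), f''(x) = 2
Newton step: x_1 = x_0 - f'(x_0)/f''(x_0)
f'(4) = -1
x_1 = 4 - -1/2 = 9/2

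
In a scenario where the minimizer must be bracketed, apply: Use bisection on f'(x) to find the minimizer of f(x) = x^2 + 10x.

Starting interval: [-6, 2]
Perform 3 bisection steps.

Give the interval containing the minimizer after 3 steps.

Finding critical point of f(x) = x^2 + 10x using bisection on f'(x) = 2x + 10.
f'(x) = 0 when x = -5.
Starting interval: [-6, 2]
Step 1: mid = -2, f'(mid) = 6, new interval = [-6, -2]
Step 2: mid = -4, f'(mid) = 2, new interval = [-6, -4]
Step 3: mid = -5, f'(mid) = 0, new interval = [-5, -5]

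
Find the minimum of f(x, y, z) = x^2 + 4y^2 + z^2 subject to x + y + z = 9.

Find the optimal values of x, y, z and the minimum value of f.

Using Lagrange multipliers on f = x^2 + 4y^2 + z^2 with constraint x + y + z = 9:
Conditions: 2*1*x = lambda, 2*4*y = lambda, 2*1*z = lambda
So x = lambda/2, y = lambda/8, z = lambda/2
Substituting into constraint: lambda * (9/8) = 9
lambda = 8
x = 4, y = 1, z = 4
Minimum value = 36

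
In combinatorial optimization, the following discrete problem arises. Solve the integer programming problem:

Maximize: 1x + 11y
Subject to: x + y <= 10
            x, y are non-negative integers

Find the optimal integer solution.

Objective: 1x + 11y, constraint: x + y <= 10
Coefficient of y is 11 > coefficient of x is 1, so allocate the entire budget to y.
Optimal: x = 0, y = 10, value = 110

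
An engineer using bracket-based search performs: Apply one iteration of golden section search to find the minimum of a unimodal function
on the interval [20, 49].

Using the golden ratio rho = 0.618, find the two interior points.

Golden section search on [20, 49].
Golden ratio rho = 0.618 (approx).
Interior points:
  x_1 = 20 + (1-0.618)*29 = 31.0780
  x_2 = 20 + 0.618*29 = 37.9220
Compare f(x_1) and f(x_2) to determine which subinterval to keep.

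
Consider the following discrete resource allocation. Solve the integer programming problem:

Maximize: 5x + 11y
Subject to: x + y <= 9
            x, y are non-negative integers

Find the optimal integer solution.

Objective: 5x + 11y, constraint: x + y <= 9
Coefficient of y is 11 > coefficient of x is 5, so allocate the entire budget to y.
Optimal: x = 0, y = 9, value = 99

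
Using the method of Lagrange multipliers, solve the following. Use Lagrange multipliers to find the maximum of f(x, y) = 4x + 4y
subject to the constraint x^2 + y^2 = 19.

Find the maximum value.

Set up Lagrange conditions: grad f = lambda * grad g
  4 = 2*lambda*x
  4 = 2*lambda*y
From these: x/y = 4/4, so x = 4t, y = 4t for some t.
Substitute into constraint: (4t)^2 + (4t)^2 = 19
  t^2 * 32 = 19
  t = sqrt(19/32)
Maximum = 4*x + 4*y = (4^2 + 4^2)*t = 32 * sqrt(19/32) = sqrt(608)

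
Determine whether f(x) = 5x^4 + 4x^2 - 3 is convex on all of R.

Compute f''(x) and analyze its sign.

f(x) = 5x^4 + 4x^2 - 3
f'(x) = 20x^3 + 8x
f''(x) = 60x^2 + 8
f''(x) = 60x^2 + 8 >= 8 > 0 for all x
Therefore, f is convex on R.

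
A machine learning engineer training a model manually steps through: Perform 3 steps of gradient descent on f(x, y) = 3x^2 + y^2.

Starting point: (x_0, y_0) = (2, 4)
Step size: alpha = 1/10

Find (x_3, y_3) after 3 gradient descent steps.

f(x,y) = 3x^2 + y^2
grad_x = 6x + 0y, grad_y = 2y + 0x
Step 1: grad = (12, 8), (4/5, 16/5)
Step 2: grad = (24/5, 32/5), (8/25, 64/25)
Step 3: grad = (48/25, 128/25), (16/125, 256/125)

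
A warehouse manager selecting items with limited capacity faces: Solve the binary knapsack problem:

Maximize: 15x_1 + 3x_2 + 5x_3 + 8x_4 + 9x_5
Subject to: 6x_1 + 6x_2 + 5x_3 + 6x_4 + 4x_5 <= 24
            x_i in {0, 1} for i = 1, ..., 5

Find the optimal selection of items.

Items: item 1 (v=15, w=6), item 2 (v=3, w=6), item 3 (v=5, w=5), item 4 (v=8, w=6), item 5 (v=9, w=4)
Capacity: 24
Checking all 32 subsets (w = total weight, v = total value):
  {}: w = 0, v = 0
  {1}: w = 6, v = 15
  {2}: w = 6, v = 3
  {3}: w = 5, v = 5
  {4}: w = 6, v = 8
  {5}: w = 4, v = 9
  {1, 2}: w = 12, v = 18
  {1, 3}: w = 11, v = 20
  {1, 4}: w = 12, v = 23
  {1, 5}: w = 10, v = 24
  {2, 3}: w = 11, v = 8
  {2, 4}: w = 12, v = 11
  {2, 5}: w = 10, v = 12
  {3, 4}: w = 11, v = 13
  {3, 5}: w = 9, v = 14
  {4, 5}: w = 10, v = 17
  {1, 2, 3}: w = 17, v = 23
  {1, 2, 4}: w = 18, v = 26
  {1, 2, 5}: w = 16, v = 27
  {1, 3, 4}: w = 17, v = 28
  {1, 3, 5}: w = 15, v = 29
  {1, 4, 5}: w = 16, v = 32
  {2, 3, 4}: w = 17, v = 16
  {2, 3, 5}: w = 15, v = 17
  {2, 4, 5}: w = 16, v = 20
  {3, 4, 5}: w = 15, v = 22
  {1, 2, 3, 4}: w = 23, v = 31
  {1, 2, 3, 5}: w = 21, v = 32
  {1, 2, 4, 5}: w = 22, v = 35
  {1, 3, 4, 5}: w = 21, v = 37
  {2, 3, 4, 5}: w = 21, v = 25
  {1, 2, 3, 4, 5}: w = 27 > 24, infeasible
Best feasible subset: items [1, 3, 4, 5]
Total weight: 21 <= 24, total value: 37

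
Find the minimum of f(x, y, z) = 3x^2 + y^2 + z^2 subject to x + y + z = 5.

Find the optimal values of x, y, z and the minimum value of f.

Using Lagrange multipliers on f = 3x^2 + y^2 + z^2 with constraint x + y + z = 5:
Conditions: 2*3*x = lambda, 2*1*y = lambda, 2*1*z = lambda
So x = lambda/6, y = lambda/2, z = lambda/2
Substituting into constraint: lambda * (7/6) = 5
lambda = 30/7
x = 5/7, y = 15/7, z = 15/7
Minimum value = 75/7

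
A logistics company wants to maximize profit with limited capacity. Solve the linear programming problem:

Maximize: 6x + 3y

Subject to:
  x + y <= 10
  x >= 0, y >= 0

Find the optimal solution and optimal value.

The feasible region has vertices at [(0, 0), (10, 0), (0, 10)].
Checking objective 6x + 3y at each vertex:
  (0, 0): 6*0 + 3*0 = 0
  (10, 0): 6*10 + 3*0 = 60
  (0, 10): 6*0 + 3*10 = 30
Maximum is 60 at (10, 0).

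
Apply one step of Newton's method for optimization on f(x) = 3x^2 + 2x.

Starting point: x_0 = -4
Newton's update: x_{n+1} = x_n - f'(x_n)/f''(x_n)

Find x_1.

f(x) = 3x^2 + 2x
f'(x) = 6x + (2), f''(x) = 6
Newton step: x_1 = x_0 - f'(x_0)/f''(x_0)
f'(-4) = -22
x_1 = -4 - -22/6 = -1/3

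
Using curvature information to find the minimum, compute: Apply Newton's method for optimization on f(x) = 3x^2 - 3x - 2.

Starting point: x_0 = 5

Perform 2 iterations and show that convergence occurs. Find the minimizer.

f(x) = 3x^2 - 3x - 2, f'(x) = 6x + (-3), f''(x) = 6
Step 1: f'(5) = 27, x_1 = 5 - 27/6 = 1/2
Step 2: f'(1/2) = 0, x_2 = 1/2 (converged)
Newton's method converges in 1 step for quadratics.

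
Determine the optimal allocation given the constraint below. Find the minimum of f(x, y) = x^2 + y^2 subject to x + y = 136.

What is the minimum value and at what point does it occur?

Substitute y = 136 - x into f(x,y) = x^2 + y^2:
g(x) = x^2 + (136 - x)^2 = 2x^2 - 272x + 18496
g'(x) = 4x - 272 = 0  =>  x = 68
y = 136 - 68 = 68
Minimum value = 68^2 + 68^2 = 9248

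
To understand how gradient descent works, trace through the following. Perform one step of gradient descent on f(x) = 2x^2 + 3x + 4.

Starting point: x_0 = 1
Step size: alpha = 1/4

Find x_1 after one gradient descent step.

f(x) = 2x^2 + 3x + 4
f'(x) = 4x + 3
f'(1) = 4*1 + (3) = 7
x_1 = x_0 - alpha * f'(x_0) = 1 - 1/4 * 7 = -3/4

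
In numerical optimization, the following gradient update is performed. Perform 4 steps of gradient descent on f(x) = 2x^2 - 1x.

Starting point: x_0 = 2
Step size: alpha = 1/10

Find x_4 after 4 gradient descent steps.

f(x) = 2x^2 - 1x, f'(x) = 4x + (-1)
Step 1: f'(2) = 7, x_1 = 2 - 1/10 * 7 = 13/10
Step 2: f'(13/10) = 21/5, x_2 = 13/10 - 1/10 * 21/5 = 22/25
Step 3: f'(22/25) = 63/25, x_3 = 22/25 - 1/10 * 63/25 = 157/250
Step 4: f'(157/250) = 189/125, x_4 = 157/250 - 1/10 * 189/125 = 298/625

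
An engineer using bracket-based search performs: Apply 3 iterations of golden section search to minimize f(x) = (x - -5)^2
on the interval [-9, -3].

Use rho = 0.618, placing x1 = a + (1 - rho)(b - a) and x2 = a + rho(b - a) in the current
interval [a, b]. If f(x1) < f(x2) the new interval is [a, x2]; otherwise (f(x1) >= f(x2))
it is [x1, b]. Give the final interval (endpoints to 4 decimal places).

Golden section search for min of f(x) = (x - -5)^2 on [-9, -3].
Each step: x1 = a + (1 - rho)(b - a), x2 = a + rho(b - a); if f(x1) < f(x2) keep [a, x2], otherwise keep [x1, b].
Step 1: [-9.0000, -3.0000], x1=-6.7080 (f=2.9173), x2=-5.2920 (f=0.0853); f(x1) > f(x2) => keep [-6.7080, -3.0000]
Step 2: [-6.7080, -3.0000], x1=-5.2915 (f=0.0850), x2=-4.4165 (f=0.3405); f(x1) < f(x2) => keep [-6.7080, -4.4165]
Step 3: [-6.7080, -4.4165], x1=-5.8326 (f=0.6933), x2=-5.2918 (f=0.0852); f(x1) > f(x2) => keep [-5.8326, -4.4165]
Final interval: [-5.8326, -4.4165]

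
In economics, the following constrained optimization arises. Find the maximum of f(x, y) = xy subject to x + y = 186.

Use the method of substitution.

Substitute y = 186 - x into f(x,y) = xy:
g(x) = x(186 - x) = 186x - x^2
g'(x) = 186 - 2x = 0  =>  x = 93
y = 186 - 93 = 93
Maximum value = 93 * 93 = 8649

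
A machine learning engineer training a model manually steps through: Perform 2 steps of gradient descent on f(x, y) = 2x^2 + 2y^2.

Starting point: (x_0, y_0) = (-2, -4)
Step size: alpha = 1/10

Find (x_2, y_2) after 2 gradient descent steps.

f(x,y) = 2x^2 + 2y^2
grad_x = 4x + 0y, grad_y = 4y + 0x
Step 1: grad = (-8, -16), (-6/5, -12/5)
Step 2: grad = (-24/5, -48/5), (-18/25, -36/25)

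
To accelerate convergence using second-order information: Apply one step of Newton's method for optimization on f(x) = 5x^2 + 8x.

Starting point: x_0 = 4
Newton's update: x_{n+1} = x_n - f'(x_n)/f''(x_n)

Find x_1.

f(x) = 5x^2 + 8x
f'(x) = 10x + (8), f''(x) = 10
Newton step: x_1 = x_0 - f'(x_0)/f''(x_0)
f'(4) = 48
x_1 = 4 - 48/10 = -4/5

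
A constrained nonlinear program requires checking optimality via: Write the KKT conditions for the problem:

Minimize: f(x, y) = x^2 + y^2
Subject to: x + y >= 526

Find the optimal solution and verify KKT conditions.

KKT conditions for min x^2 + y^2 s.t. x + y >= 526:
Stationarity: 2x = mu, 2y = mu
So x = y = mu/2.
Complementary slackness: mu*(x + y - 526) = 0
Primal feasibility: x + y >= 526; dual feasibility: mu >= 0
If mu = 0 then x = y = 0, but 0 + 0 < 526 is infeasible, so the constraint is active.
Constraint active: x + y = 2*(mu/2) = 526 => mu = 526
x = y = 263, f = 138338
Verify: stationarity 2*263 = 526 = mu; primal 263 + 263 = 526 >= 526; dual mu = 526 >= 0; complementary slackness 526*(526 - 526) = 0. All KKT conditions hold.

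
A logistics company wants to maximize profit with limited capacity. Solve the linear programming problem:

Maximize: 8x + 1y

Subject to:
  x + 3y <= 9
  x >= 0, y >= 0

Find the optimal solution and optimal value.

The feasible region has vertices at [(0, 0), (9, 0), (0, 3)].
Checking objective 8x + 1y at each vertex:
  (0, 0): 8*0 + 1*0 = 0
  (9, 0): 8*9 + 1*0 = 72
  (0, 3): 8*0 + 1*3 = 3
Maximum is 72 at (9, 0).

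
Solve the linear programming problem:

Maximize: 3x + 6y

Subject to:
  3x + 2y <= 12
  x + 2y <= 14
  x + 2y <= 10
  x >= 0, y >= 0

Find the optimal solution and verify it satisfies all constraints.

Feasible vertices: (0, 0), (0, 5), (1, 9/2), (4, 0)
Objective 3x + 6y at each vertex:
  (0, 0): 0
  (0, 5): 30
  (1, 9/2): 30
  (4, 0): 12
Maximum is 30 at (0, 5).
Verify constraints at (x, y) = (0, 5):
  3*0 + 2*5 = 10 <= 12
  1*0 + 2*5 = 10 <= 14
  1*0 + 2*5 = 10 <= 10 (active)
  x = 0 >= 0, y = 5 >= 0. All constraints satisfied.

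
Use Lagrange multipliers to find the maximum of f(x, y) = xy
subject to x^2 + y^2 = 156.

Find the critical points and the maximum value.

Lagrange conditions: y = 2*lambda*x and x = 2*lambda*y
If x = 0 then y = 0, violating the constraint, so x, y != 0.
Dividing: y/x = x/y => x^2 = y^2 => y = x or y = -x
Constraint: 2x^2 = 156 => x^2 = 78 => x = +/-sqrt(78)
Critical points: (sqrt(78), sqrt(78)), (-sqrt(78), -sqrt(78)), (sqrt(78), -sqrt(78)), (-sqrt(78), sqrt(78))
  y = x:  xy = x^2 = 78  at (sqrt(78), sqrt(78)) and (-sqrt(78), -sqrt(78))
  y = -x: xy = -x^2 = -78 at (sqrt(78), -sqrt(78)) and (-sqrt(78), sqrt(78))
Maximum xy = 78 at (sqrt(78), sqrt(78)) and (-sqrt(78), -sqrt(78))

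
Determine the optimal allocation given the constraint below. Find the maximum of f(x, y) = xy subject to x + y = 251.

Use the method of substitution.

Substitute y = 251 - x into f(x,y) = xy:
g(x) = x(251 - x) = 251x - x^2
g'(x) = 251 - 2x = 0  =>  x = 251/2
y = 251 - 251/2 = 251/2
Maximum value = (251/2) * (251/2) = 63001/4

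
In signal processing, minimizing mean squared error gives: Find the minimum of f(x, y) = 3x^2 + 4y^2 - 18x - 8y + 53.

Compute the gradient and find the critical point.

f(x,y) = 3x^2 + 4y^2 - 18x - 8y + 53
df/dx = 6x + (-18) = 0  =>  x = 3
df/dy = 8y + (-8) = 0  =>  y = 1
f(3, 1) = 3*(3)^2 + 4*(1)^2 + -18*(3) + -8*(1) + 53 = 22
Hessian is diagonal with entries 6, 8 > 0, so this is a minimum.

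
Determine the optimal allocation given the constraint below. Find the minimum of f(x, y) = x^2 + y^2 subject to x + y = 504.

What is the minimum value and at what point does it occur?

Substitute y = 504 - x into f(x,y) = x^2 + y^2:
g(x) = x^2 + (504 - x)^2 = 2x^2 - 1008x + 254016
g'(x) = 4x - 1008 = 0  =>  x = 252
y = 504 - 252 = 252
Minimum value = 252^2 + 252^2 = 127008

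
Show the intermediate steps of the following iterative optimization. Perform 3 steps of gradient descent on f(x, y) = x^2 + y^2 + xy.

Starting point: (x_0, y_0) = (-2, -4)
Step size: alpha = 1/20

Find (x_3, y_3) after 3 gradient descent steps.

f(x,y) = x^2 + y^2 + xy
grad_x = 2x + 1y, grad_y = 2y + 1x
Step 1: grad = (-8, -10), (-8/5, -7/2)
Step 2: grad = (-67/10, -43/5), (-253/200, -307/100)
Step 3: grad = (-28/5, -1481/200), (-197/200, -10799/4000)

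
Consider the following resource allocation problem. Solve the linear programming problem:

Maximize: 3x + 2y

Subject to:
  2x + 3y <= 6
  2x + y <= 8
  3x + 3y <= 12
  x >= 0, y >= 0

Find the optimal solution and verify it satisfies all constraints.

Feasible vertices: (0, 0), (0, 2), (3, 0)
Objective 3x + 2y at each vertex:
  (0, 0): 0
  (0, 2): 4
  (3, 0): 9
Maximum is 9 at (3, 0).
Verify constraints at (x, y) = (3, 0):
  2*3 + 3*0 = 6 <= 6 (active)
  2*3 + 1*0 = 6 <= 8
  3*3 + 3*0 = 9 <= 12
  x = 3 >= 0, y = 0 >= 0. All constraints satisfied.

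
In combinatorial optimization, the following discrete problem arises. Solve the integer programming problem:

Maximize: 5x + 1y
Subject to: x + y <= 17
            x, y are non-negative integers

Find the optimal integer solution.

Objective: 5x + 1y, constraint: x + y <= 17
Coefficient of x is 5 >= coefficient of y is 1, so allocate the entire budget to x.
Optimal: x = 17, y = 0, value = 85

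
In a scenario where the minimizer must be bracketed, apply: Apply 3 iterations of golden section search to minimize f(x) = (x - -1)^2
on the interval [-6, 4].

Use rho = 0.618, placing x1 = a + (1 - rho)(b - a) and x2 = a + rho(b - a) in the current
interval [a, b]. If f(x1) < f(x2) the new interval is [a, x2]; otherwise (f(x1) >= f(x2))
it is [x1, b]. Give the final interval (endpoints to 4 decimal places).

Golden section search for min of f(x) = (x - -1)^2 on [-6, 4].
Each step: x1 = a + (1 - rho)(b - a), x2 = a + rho(b - a); if f(x1) < f(x2) keep [a, x2], otherwise keep [x1, b].
Step 1: [-6.0000, 4.0000], x1=-2.1800 (f=1.3924), x2=0.1800 (f=1.3924); f(x1) = f(x2) (tie, not '<') => keep [-2.1800, 4.0000]
Step 2: [-2.1800, 4.0000], x1=0.1808 (f=1.3942), x2=1.6392 (f=6.9656); f(x1) < f(x2) => keep [-2.1800, 1.6392]
Step 3: [-2.1800, 1.6392], x1=-0.7211 (f=0.0778), x2=0.1803 (f=1.3931); f(x1) < f(x2) => keep [-2.1800, 0.1803]
Final interval: [-2.1800, 0.1803]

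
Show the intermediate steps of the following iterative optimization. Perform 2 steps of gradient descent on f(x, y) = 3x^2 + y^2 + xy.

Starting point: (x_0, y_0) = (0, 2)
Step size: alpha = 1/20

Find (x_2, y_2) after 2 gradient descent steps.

f(x,y) = 3x^2 + y^2 + xy
grad_x = 6x + 1y, grad_y = 2y + 1x
Step 1: grad = (2, 4), (-1/10, 9/5)
Step 2: grad = (6/5, 7/2), (-4/25, 13/8)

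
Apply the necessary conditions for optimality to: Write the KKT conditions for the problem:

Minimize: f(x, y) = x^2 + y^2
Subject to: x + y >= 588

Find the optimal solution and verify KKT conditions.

KKT conditions for min x^2 + y^2 s.t. x + y >= 588:
Stationarity: 2x = mu, 2y = mu
So x = y = mu/2.
Complementary slackness: mu*(x + y - 588) = 0
Primal feasibility: x + y >= 588; dual feasibility: mu >= 0
If mu = 0 then x = y = 0, but 0 + 0 < 588 is infeasible, so the constraint is active.
Constraint active: x + y = 2*(mu/2) = 588 => mu = 588
x = y = 294, f = 172872
Verify: stationarity 2*294 = 588 = mu; primal 294 + 294 = 588 >= 588; dual mu = 588 >= 0; complementary slackness 588*(588 - 588) = 0. All KKT conditions hold.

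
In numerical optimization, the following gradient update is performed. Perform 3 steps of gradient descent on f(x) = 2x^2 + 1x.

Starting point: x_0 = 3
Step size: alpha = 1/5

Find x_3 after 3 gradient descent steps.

f(x) = 2x^2 + 1x, f'(x) = 4x + (1)
Step 1: f'(3) = 13, x_1 = 3 - 1/5 * 13 = 2/5
Step 2: f'(2/5) = 13/5, x_2 = 2/5 - 1/5 * 13/5 = -3/25
Step 3: f'(-3/25) = 13/25, x_3 = -3/25 - 1/5 * 13/25 = -28/125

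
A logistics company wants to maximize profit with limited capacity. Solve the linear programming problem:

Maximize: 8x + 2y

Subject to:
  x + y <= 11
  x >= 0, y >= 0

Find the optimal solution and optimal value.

The feasible region has vertices at [(0, 0), (11, 0), (0, 11)].
Checking objective 8x + 2y at each vertex:
  (0, 0): 8*0 + 2*0 = 0
  (11, 0): 8*11 + 2*0 = 88
  (0, 11): 8*0 + 2*11 = 22
Maximum is 88 at (11, 0).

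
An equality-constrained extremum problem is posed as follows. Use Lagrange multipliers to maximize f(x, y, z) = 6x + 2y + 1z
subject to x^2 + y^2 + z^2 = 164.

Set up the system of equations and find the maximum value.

Lagrange conditions: 6 = 2*lambda*x, 2 = 2*lambda*y, 1 = 2*lambda*z
So x:6 = y:2 = z:1, i.e. x = 6t, y = 2t, z = 1t
Constraint: t^2*(6^2 + 2^2 + 1^2) = 164
  t^2 * 41 = 164  =>  t = sqrt(4)
Maximum = 6*6t + 2*2t + 1*1t = 41*sqrt(4) = 82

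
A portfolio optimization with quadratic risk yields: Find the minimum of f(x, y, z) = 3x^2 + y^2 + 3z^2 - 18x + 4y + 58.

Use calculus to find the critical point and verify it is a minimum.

f(x,y,z) = 3x^2 + y^2 + 3z^2 - 18x + 4y + 58
df/dx = 6x + (-18) = 0 => x = 3
df/dy = 2y + (4) = 0 => y = -2
df/dz = 6z + (0) = 0 => z = 0
f(3,-2,0) = 3*(3)^2 + 1*(-2)^2 + 3*(0)^2 + -18*(3) + 4*(-2) + 58 = 27
Hessian is diagonal with entries 6, 2, 6 > 0, confirmed minimum.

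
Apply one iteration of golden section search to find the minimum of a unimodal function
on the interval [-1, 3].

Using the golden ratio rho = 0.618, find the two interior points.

Golden section search on [-1, 3].
Golden ratio rho = 0.618 (approx).
Interior points:
  x_1 = -1 + (1-0.618)*4 = 0.5280
  x_2 = -1 + 0.618*4 = 1.4720
Compare f(x_1) and f(x_2) to determine which subinterval to keep.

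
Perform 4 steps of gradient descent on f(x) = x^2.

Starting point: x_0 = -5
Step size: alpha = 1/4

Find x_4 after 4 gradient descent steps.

f(x) = x^2, f'(x) = 2x + (0)
Step 1: f'(-5) = -10, x_1 = -5 - 1/4 * -10 = -5/2
Step 2: f'(-5/2) = -5, x_2 = -5/2 - 1/4 * -5 = -5/4
Step 3: f'(-5/4) = -5/2, x_3 = -5/4 - 1/4 * -5/2 = -5/8
Step 4: f'(-5/8) = -5/4, x_4 = -5/8 - 1/4 * -5/4 = -5/16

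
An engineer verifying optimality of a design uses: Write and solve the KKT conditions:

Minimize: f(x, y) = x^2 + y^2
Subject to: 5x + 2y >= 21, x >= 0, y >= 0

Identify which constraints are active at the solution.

KKT conditions for min x^2 + y^2 s.t. 5x + 2y >= 21, x >= 0, y >= 0:
Stationarity: 2x = mu*5 + mu_x, 2y = mu*2 + mu_y, with mu, mu_x, mu_y >= 0
Complementary slackness: mu*(5x + 2y - 21) = 0, mu_x*x = 0, mu_y*y = 0
(0, 0) is infeasible (5*0 + 2*0 < 21), so if mu = 0 stationarity would force x = mu_x/2 >= 0, y = mu_y/2 >= 0 with mu_x*x = mu_y*y = 0, i.e. x = y = 0: contradiction. Hence mu > 0 and 5x + 2y = 21 is active.
Try x > 0, y > 0 (so mu_x = mu_y = 0): x = 5*mu/2, y = 2*mu/2
Substitute: 5*(5*mu/2) + 2*(2*mu/2) = 21
  mu*29/2 = 21 => mu = 42/29
x* = 105/29 > 0, y* = 42/29 > 0, consistent with mu_x = mu_y = 0.
f is convex and the constraints are linear, so this KKT point is the global minimum.
f* = 441/29
Active constraints: 5x + 2y >= 21 (holds with equality, mu = 42/29 > 0); x >= 0 and y >= 0 are inactive (mu_x = mu_y = 0).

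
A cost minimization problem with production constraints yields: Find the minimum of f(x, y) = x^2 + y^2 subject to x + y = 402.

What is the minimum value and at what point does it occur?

Substitute y = 402 - x into f(x,y) = x^2 + y^2:
g(x) = x^2 + (402 - x)^2 = 2x^2 - 804x + 161604
g'(x) = 4x - 804 = 0  =>  x = 201
y = 402 - 201 = 201
Minimum value = 201^2 + 201^2 = 80802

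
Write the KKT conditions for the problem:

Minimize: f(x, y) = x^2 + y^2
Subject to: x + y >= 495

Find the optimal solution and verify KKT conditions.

KKT conditions for min x^2 + y^2 s.t. x + y >= 495:
Stationarity: 2x = mu, 2y = mu
So x = y = mu/2.
Complementary slackness: mu*(x + y - 495) = 0
Primal feasibility: x + y >= 495; dual feasibility: mu >= 0
If mu = 0 then x = y = 0, but 0 + 0 < 495 is infeasible, so the constraint is active.
Constraint active: x + y = 2*(mu/2) = 495 => mu = 495
x = y = 495/2, f = 245025/2
Verify: stationarity 2*(495/2) = 495 = mu; primal 495/2 + 495/2 = 495 >= 495; dual mu = 495 >= 0; complementary slackness 495*(495 - 495) = 0. All KKT conditions hold.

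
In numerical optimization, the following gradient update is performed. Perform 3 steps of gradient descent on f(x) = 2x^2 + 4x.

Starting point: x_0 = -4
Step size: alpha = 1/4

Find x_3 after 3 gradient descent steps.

f(x) = 2x^2 + 4x, f'(x) = 4x + (4)
Step 1: f'(-4) = -12, x_1 = -4 - 1/4 * -12 = -1
Step 2: f'(-1) = 0, x_2 = -1 - 1/4 * 0 = -1
Step 3: f'(-1) = 0, x_3 = -1 - 1/4 * 0 = -1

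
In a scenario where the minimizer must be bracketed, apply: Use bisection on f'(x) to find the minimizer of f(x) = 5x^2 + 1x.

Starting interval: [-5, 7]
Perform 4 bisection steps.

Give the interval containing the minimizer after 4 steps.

Finding critical point of f(x) = 5x^2 + 1x using bisection on f'(x) = 10x + 1.
f'(x) = 0 when x = -1/10.
Starting interval: [-5, 7]
Step 1: mid = 1, f'(mid) = 11, new interval = [-5, 1]
Step 2: mid = -2, f'(mid) = -19, new interval = [-2, 1]
Step 3: mid = -1/2, f'(mid) = -4, new interval = [-1/2, 1]
Step 4: mid = 1/4, f'(mid) = 7/2, new interval = [-1/2, 1/4]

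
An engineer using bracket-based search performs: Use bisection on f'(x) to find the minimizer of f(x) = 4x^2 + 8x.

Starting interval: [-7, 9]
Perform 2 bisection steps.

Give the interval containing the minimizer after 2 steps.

Finding critical point of f(x) = 4x^2 + 8x using bisection on f'(x) = 8x + 8.
f'(x) = 0 when x = -1.
Starting interval: [-7, 9]
Step 1: mid = 1, f'(mid) = 16, new interval = [-7, 1]
Step 2: mid = -3, f'(mid) = -16, new interval = [-3, 1]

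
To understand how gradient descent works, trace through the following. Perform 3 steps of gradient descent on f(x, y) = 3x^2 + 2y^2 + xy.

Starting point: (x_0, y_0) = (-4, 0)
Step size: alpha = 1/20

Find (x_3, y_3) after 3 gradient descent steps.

f(x,y) = 3x^2 + 2y^2 + xy
grad_x = 6x + 1y, grad_y = 4y + 1x
Step 1: grad = (-24, -4), (-14/5, 1/5)
Step 2: grad = (-83/5, -2), (-197/100, 3/10)
Step 3: grad = (-288/25, -77/100), (-697/500, 677/2000)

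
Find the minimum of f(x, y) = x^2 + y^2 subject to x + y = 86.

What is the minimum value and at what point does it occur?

Substitute y = 86 - x into f(x,y) = x^2 + y^2:
g(x) = x^2 + (86 - x)^2 = 2x^2 - 172x + 7396
g'(x) = 4x - 172 = 0  =>  x = 43
y = 86 - 43 = 43
Minimum value = 43^2 + 43^2 = 3698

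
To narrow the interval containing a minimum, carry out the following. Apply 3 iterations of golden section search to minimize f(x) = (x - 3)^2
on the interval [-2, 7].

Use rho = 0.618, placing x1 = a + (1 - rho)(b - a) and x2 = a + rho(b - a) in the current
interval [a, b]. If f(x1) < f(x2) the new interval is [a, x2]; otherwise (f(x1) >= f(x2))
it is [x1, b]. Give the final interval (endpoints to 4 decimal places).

Golden section search for min of f(x) = (x - 3)^2 on [-2, 7].
Each step: x1 = a + (1 - rho)(b - a), x2 = a + rho(b - a); if f(x1) < f(x2) keep [a, x2], otherwise keep [x1, b].
Step 1: [-2.0000, 7.0000], x1=1.4380 (f=2.4398), x2=3.5620 (f=0.3158); f(x1) > f(x2) => keep [1.4380, 7.0000]
Step 2: [1.4380, 7.0000], x1=3.5627 (f=0.3166), x2=4.8753 (f=3.5168); f(x1) < f(x2) => keep [1.4380, 4.8753]
Step 3: [1.4380, 4.8753], x1=2.7511 (f=0.0620), x2=3.5623 (f=0.3161); f(x1) < f(x2) => keep [1.4380, 3.5623]
Final interval: [1.4380, 3.5623]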